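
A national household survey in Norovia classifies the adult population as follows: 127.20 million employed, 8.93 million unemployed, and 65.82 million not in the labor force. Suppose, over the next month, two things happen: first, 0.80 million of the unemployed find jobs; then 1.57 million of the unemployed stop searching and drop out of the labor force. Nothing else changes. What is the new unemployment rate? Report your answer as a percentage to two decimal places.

Initially, labor force = 127.20 + 8.93 = 136.13 million, so u = 8.93/136.13 = 6.56%.
After the first change, unemployed falls and employed rises by 0.80; labor force unchanged → E = 128.00, U = 8.13, labor force = 136.13 million.
After the second change, unemployed and labor force both fall by 1.57 → E = 128.00, U = 6.56, labor force = 134.56 million.
New unemployment rate = 6.56 / 134.56 = 4.88%.

New unemployment rate ≈ 4.88%.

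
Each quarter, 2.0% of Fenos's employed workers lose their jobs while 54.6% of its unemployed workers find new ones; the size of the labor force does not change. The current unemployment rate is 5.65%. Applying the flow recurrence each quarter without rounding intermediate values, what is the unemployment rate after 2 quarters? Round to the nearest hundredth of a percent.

With a fixed labor force, u_{t+1} = u_t + s·(1−u_t) − f·u_t = u_t·(1−s−f) + s.
Here 1−s−f = 0.434 and s = 0.020.
u_1 = 0.056500 × 0.434 + 0.020 = 0.044521.
u_2 = 0.044521 × 0.434 + 0.020 = 0.039322.

Unemployment rate after two quarters ≈ 3.93%.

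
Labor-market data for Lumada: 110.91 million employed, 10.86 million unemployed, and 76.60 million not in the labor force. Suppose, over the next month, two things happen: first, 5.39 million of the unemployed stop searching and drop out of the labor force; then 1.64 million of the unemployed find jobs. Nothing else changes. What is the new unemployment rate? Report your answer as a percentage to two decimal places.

Initially, labor force = 110.91 + 10.86 = 121.77 million, so u = 10.86/121.77 = 8.92%.
After the first change, unemployed and labor force both fall by 5.39 → E = 110.91, U = 5.47, labor force = 116.38 million.
After the second change, unemployed falls and employed rises by 1.64; labor force unchanged → E = 112.55, U = 3.83, labor force = 116.38 million.
New unemployment rate = 3.83 / 116.38 = 3.29%.

New unemployment rate ≈ 3.29%.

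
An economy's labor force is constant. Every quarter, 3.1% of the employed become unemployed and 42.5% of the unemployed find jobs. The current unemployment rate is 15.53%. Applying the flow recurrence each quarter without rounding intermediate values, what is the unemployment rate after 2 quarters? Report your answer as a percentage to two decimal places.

With a fixed labor force, u_{t+1} = u_t + s·(1−u_t) − f·u_t = u_t·(1−s−f) + s.
Here 1−s−f = 0.544 and s = 0.031.
u_1 = 0.155300 × 0.544 + 0.031 = 0.115483.
u_2 = 0.115483 × 0.544 + 0.031 = 0.093823.

Unemployment rate after two quarters ≈ 9.38%.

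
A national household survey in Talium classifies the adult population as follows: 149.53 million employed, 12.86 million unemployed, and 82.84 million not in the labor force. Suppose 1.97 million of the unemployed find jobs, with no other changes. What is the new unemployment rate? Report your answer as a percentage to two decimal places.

New unemployment rate ≈ 6.71%.

Initially, labor force = 149.53 + 12.86 = 162.39 million, so u = 12.86/162.39 = 7.92%.
After the change, unemployed falls and employed rises by 1.97; labor force unchanged → E = 151.50, U = 10.89, labor force = 162.39 million.
New unemployment rate = 10.89 / 162.39 = 6.71%.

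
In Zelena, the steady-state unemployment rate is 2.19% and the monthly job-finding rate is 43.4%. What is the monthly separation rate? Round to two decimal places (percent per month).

From u* = s/(s+f): s = u·f/(1−u).
s = 0.0219 × 43.4 / (1 − 0.0219) = 0.9505 / 0.9781 ≈ 0.97% per month.

Separation rate ≈ 0.97% per month.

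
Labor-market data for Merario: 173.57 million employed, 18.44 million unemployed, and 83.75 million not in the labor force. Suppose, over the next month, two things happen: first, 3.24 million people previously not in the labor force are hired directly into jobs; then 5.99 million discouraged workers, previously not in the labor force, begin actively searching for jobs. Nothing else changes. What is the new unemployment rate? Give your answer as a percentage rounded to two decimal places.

Initially, labor force = 173.57 + 18.44 = 192.01 million, so u = 18.44/192.01 = 9.60%.
After the first change, employed and labor force both rise by 3.24; unemployed unchanged → E = 176.81, U = 18.44, labor force = 195.25 million.
After the second change, unemployed and labor force both rise by 5.99 → E = 176.81, U = 24.43, labor force = 201.24 million.
New unemployment rate = 24.43 / 201.24 = 12.14%.

New unemployment rate ≈ 12.14%.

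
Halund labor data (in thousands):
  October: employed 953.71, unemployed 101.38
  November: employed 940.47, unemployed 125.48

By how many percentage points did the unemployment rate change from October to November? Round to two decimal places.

The unemployment rate changed by +2.16 percentage points.

October: labor force = 953.71 + 101.38 = 1,055.09; u = 101.38/1,055.09 = 9.61%.
November: labor force = 940.47 + 125.48 = 1,065.95; u = 125.48/1,065.95 = 11.77%.
Change = 11.77% − 9.61% = +2.16 pp.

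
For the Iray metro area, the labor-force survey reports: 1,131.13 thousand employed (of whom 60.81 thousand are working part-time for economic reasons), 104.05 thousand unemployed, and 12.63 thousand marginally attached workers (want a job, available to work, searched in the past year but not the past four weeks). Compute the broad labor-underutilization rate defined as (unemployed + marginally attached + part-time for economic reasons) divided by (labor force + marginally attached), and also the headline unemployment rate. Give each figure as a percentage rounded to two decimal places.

Labor force = 1,131.13 + 104.05 = 1,235.18 thousand.
Numerator = 104.05 + 12.63 + 60.81 = 177.49 thousand.
Denominator = 1,235.18 + 12.63 = 1,247.81 thousand.
Broad rate = 177.49 / 1,247.81 = 14.22%.
Headline unemployment rate = 104.05 / 1,235.18 = 8.42%.

Broad underutilization rate ≈ 14.22%; headline unemployment rate ≈ 8.42%.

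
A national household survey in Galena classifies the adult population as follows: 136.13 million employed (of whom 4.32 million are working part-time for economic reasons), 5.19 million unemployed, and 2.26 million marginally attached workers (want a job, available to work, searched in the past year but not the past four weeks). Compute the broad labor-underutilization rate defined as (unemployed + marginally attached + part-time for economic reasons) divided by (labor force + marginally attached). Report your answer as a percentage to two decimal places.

Broad underutilization rate ≈ 8.20%.

Labor force = 136.13 + 5.19 = 141.32 million.
Numerator = 5.19 + 2.26 + 4.32 = 11.77 million.
Denominator = 141.32 + 2.26 = 143.58 million.
Broad rate = 11.77 / 143.58 = 8.20%.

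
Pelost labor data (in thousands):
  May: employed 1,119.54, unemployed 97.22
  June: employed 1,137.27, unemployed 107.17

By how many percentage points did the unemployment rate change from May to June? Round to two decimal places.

The unemployment rate changed by +0.62 percentage points.

May: labor force = 1,119.54 + 97.22 = 1,216.76; u = 97.22/1,216.76 = 7.99%.
June: labor force = 1,137.27 + 107.17 = 1,244.44; u = 107.17/1,244.44 = 8.61%.
Change = 8.61% − 7.99% = +0.62 pp.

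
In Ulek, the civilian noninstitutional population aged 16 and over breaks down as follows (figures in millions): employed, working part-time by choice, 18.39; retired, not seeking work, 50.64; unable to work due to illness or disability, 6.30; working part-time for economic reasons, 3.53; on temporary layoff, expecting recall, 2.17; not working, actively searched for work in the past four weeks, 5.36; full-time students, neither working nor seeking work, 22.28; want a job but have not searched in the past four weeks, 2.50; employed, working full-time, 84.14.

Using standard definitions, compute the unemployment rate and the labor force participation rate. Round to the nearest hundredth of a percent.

Employed = 18.39 + 3.53 + 84.14 = 106.06 million (anyone who worked, including part-time for economic reasons, counts as employed).
Unemployed = 2.17 + 5.36 = 7.53 million (jobless and actively searching, or on temporary layoff).
Labor force = 106.06 + 7.53 = 113.59 million.
Not in labor force = 50.64 + 6.30 + 22.28 + 2.50 = 81.72 million (those not working and not actively searching are outside the labor force — including those who want a job but have given up searching).
Civilian working-age population = 113.59 + 81.72 = 195.31 million.
Unemployment rate = 7.53 / 113.59 = 6.63%.
Labor force participation rate = 113.59 / 195.31 = 58.16%.

Unemployment rate ≈ 6.63%; labor force participation rate ≈ 58.16%.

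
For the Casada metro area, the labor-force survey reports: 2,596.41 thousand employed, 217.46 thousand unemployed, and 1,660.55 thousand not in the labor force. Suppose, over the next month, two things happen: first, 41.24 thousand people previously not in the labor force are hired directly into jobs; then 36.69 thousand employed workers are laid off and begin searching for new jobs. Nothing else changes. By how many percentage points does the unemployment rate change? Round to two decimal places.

Initially, labor force = 2,596.41 + 217.46 = 2,813.87 thousand, so u = 217.46/2,813.87 = 7.73%.
After the first change, employed and labor force both rise by 41.24; unemployed unchanged → E = 2,637.65, U = 217.46, labor force = 2,855.11 thousand.
After the second change, employed falls and unemployed rises by 36.69; labor force unchanged → E = 2,600.96, U = 254.15, labor force = 2,855.11 thousand.
New unemployment rate = 254.15 / 2,855.11 = 8.90%.
Change = 8.90% − 7.73% = +1.17 percentage points.

The unemployment rate changes by +1.17 percentage points.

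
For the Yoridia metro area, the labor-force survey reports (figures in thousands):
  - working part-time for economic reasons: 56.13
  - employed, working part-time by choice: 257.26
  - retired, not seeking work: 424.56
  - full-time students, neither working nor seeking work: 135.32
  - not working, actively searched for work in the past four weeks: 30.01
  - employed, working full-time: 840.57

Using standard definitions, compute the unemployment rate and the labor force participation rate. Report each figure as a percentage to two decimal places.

Employed = 56.13 + 257.26 + 840.57 = 1,153.96 thousand (anyone who worked, including part-time for economic reasons, counts as employed).
Unemployed = 30.01 thousand.
Labor force = 1,153.96 + 30.01 = 1,183.97 thousand.
Not in labor force = 424.56 + 135.32 = 559.88 thousand (those not working and not actively searching are outside the labor force).
Civilian working-age population = 1,183.97 + 559.88 = 1,743.85 thousand.
Unemployment rate = 30.01 / 1,183.97 = 2.53%.
Labor force participation rate = 1,183.97 / 1,743.85 = 67.89%.

Unemployment rate ≈ 2.53%; labor force participation rate ≈ 67.89%.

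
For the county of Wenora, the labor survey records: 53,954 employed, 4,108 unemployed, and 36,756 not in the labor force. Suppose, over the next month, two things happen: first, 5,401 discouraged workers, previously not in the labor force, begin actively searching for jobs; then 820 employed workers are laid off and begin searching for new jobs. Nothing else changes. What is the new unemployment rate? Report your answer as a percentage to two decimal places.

New unemployment rate ≈ 16.28%.

Initially, labor force = 53,954 + 4,108 = 58,062, so u = 4,108/58,062 = 7.08%.
After the first change, unemployed and labor force both rise by 5,401 → E = 53,954, U = 9,509, labor force = 63,463.
After the second change, employed falls and unemployed rises by 820; labor force unchanged → E = 53,134, U = 10,329, labor force = 63,463.
New unemployment rate = 10,329 / 63,463 = 16.28%.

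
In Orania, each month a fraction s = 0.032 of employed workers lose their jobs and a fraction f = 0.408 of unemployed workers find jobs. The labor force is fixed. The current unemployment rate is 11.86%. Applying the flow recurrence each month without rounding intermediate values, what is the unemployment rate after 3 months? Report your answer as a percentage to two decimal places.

Unemployment rate after three months ≈ 8.08%.

With a fixed labor force, u_{t+1} = u_t + s·(1−u_t) − f·u_t = u_t·(1−s−f) + s.
Here 1−s−f = 0.560 and s = 0.032.
u_1 = 0.118600 × 0.560 + 0.032 = 0.098416.
u_2 = 0.098416 × 0.560 + 0.032 = 0.087113.
u_3 = 0.087113 × 0.560 + 0.032 = 0.080783.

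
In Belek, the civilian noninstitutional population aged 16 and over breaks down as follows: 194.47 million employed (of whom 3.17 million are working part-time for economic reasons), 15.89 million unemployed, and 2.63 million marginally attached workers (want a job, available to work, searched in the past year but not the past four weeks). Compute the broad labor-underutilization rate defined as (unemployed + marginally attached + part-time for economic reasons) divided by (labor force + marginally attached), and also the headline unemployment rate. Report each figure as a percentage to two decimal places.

Labor force = 194.47 + 15.89 = 210.36 million.
Numerator = 15.89 + 2.63 + 3.17 = 21.69 million.
Denominator = 210.36 + 2.63 = 212.99 million.
Broad rate = 21.69 / 212.99 = 10.18%.
Headline unemployment rate = 15.89 / 210.36 = 7.55%.

Broad underutilization rate ≈ 10.18%; headline unemployment rate ≈ 7.55%.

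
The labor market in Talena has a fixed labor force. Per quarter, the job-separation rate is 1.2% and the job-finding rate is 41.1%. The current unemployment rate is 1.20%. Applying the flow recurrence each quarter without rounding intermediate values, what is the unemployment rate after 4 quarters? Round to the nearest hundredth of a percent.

Unemployment rate after four quarters ≈ 2.66%.

With a fixed labor force, u_{t+1} = u_t + s·(1−u_t) − f·u_t = u_t·(1−s−f) + s.
Here 1−s−f = 0.577 and s = 0.012.
u_1 = 0.012000 × 0.577 + 0.012 = 0.018924.
u_2 = 0.018924 × 0.577 + 0.012 = 0.022919.
u_3 = 0.022919 × 0.577 + 0.012 = 0.025224.
u_4 = 0.025224 × 0.577 + 0.012 = 0.026554.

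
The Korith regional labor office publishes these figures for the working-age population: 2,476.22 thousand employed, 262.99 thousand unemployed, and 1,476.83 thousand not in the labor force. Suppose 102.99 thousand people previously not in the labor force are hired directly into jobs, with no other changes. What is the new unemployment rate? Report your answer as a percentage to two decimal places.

New unemployment rate ≈ 9.25%.

Initially, labor force = 2,476.22 + 262.99 = 2,739.21 thousand, so u = 262.99/2,739.21 = 9.60%.
After the change, employed and labor force both rise by 102.99; unemployed unchanged → E = 2,579.21, U = 262.99, labor force = 2,842.20 thousand.
New unemployment rate = 262.99 / 2,842.20 = 9.25%.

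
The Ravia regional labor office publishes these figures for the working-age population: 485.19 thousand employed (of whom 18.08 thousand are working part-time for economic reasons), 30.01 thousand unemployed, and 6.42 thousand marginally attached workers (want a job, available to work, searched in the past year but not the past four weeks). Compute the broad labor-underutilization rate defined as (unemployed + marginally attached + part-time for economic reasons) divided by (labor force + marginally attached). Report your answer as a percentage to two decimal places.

Labor force = 485.19 + 30.01 = 515.20 thousand.
Numerator = 30.01 + 6.42 + 18.08 = 54.51 thousand.
Denominator = 515.20 + 6.42 = 521.62 thousand.
Broad rate = 54.51 / 521.62 = 10.45%.

Broad underutilization rate ≈ 10.45%.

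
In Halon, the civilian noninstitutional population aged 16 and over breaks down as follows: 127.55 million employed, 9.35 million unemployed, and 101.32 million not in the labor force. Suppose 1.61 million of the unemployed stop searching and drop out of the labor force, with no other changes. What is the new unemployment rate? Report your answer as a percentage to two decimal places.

Initially, labor force = 127.55 + 9.35 = 136.90 million, so u = 9.35/136.90 = 6.83%.
After the change, unemployed and labor force both fall by 1.61 → E = 127.55, U = 7.74, labor force = 135.29 million.
New unemployment rate = 7.74 / 135.29 = 5.72%.

New unemployment rate ≈ 5.72%.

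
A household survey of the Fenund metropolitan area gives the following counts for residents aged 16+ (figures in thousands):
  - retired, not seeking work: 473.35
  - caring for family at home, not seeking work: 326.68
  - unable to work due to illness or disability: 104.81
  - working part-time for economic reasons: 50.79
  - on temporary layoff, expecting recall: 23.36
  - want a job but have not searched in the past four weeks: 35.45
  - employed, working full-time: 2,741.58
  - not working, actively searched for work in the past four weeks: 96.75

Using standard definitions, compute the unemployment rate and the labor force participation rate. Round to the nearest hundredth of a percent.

Employed = 50.79 + 2,741.58 = 2,792.37 thousand (anyone who worked, including part-time for economic reasons, counts as employed).
Unemployed = 23.36 + 96.75 = 120.11 thousand (jobless and actively searching, or on temporary layoff).
Labor force = 2,792.37 + 120.11 = 2,912.48 thousand.
Not in labor force = 473.35 + 326.68 + 104.81 + 35.45 = 940.29 thousand (those not working and not actively searching are outside the labor force — including those who want a job but have given up searching).
Civilian working-age population = 2,912.48 + 940.29 = 3,852.77 thousand.
Unemployment rate = 120.11 / 2,912.48 = 4.12%.
Labor force participation rate = 2,912.48 / 3,852.77 = 75.59%.

Unemployment rate ≈ 4.12%; labor force participation rate ≈ 75.59%.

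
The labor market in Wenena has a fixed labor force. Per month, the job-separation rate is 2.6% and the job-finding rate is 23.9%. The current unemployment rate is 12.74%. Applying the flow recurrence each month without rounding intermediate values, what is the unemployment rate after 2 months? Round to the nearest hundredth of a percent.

Unemployment rate after two months ≈ 11.39%.

With a fixed labor force, u_{t+1} = u_t + s·(1−u_t) − f·u_t = u_t·(1−s−f) + s.
Here 1−s−f = 0.735 and s = 0.026.
u_1 = 0.127400 × 0.735 + 0.026 = 0.119639.
u_2 = 0.119639 × 0.735 + 0.026 = 0.113935.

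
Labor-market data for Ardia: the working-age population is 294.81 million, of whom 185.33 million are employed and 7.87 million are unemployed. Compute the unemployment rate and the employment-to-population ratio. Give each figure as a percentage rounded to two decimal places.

Labor force = employed + unemployed = 185.33 + 7.87 = 193.20 million.
Unemployment rate = 7.87 / 193.20 = 4.07%.
Employment-population ratio = 185.33 / 294.81 = 62.86%.

Unemployment rate ≈ 4.07%; employment-population ratio ≈ 62.86%.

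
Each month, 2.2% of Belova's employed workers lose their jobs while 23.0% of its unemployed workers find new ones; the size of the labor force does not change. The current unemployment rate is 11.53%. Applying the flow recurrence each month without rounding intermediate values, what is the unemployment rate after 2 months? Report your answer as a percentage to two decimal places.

With a fixed labor force, u_{t+1} = u_t + s·(1−u_t) − f·u_t = u_t·(1−s−f) + s.
Here 1−s−f = 0.748 and s = 0.022.
u_1 = 0.115300 × 0.748 + 0.022 = 0.108244.
u_2 = 0.108244 × 0.748 + 0.022 = 0.102967.

Unemployment rate after two months ≈ 10.30%.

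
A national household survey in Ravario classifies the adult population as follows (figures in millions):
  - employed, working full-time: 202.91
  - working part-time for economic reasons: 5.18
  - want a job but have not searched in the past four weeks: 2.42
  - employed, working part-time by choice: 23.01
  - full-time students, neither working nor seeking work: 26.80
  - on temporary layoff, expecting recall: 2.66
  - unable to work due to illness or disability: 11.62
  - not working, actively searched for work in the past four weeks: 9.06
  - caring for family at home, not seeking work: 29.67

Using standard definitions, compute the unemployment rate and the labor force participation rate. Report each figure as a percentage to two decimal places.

Unemployment rate ≈ 4.83%; labor force participation rate ≈ 77.50%.

Employed = 202.91 + 5.18 + 23.01 = 231.10 million (anyone who worked, including part-time for economic reasons, counts as employed).
Unemployed = 2.66 + 9.06 = 11.72 million (jobless and actively searching, or on temporary layoff).
Labor force = 231.10 + 11.72 = 242.82 million.
Not in labor force = 2.42 + 26.80 + 11.62 + 29.67 = 70.51 million (those not working and not actively searching are outside the labor force — including those who want a job but have given up searching).
Civilian working-age population = 242.82 + 70.51 = 313.33 million.
Unemployment rate = 11.72 / 242.82 = 4.83%.
Labor force participation rate = 242.82 / 313.33 = 77.50%.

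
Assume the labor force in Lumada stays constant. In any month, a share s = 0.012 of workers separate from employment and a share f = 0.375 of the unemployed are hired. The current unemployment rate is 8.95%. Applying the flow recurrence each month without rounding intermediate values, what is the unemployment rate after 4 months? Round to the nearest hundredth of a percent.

With a fixed labor force, u_{t+1} = u_t + s·(1−u_t) − f·u_t = u_t·(1−s−f) + s.
Here 1−s−f = 0.613 and s = 0.012.
u_1 = 0.089500 × 0.613 + 0.012 = 0.066863.
u_2 = 0.066863 × 0.613 + 0.012 = 0.052987.
u_3 = 0.052987 × 0.613 + 0.012 = 0.044481.
u_4 = 0.044481 × 0.613 + 0.012 = 0.039267.

Unemployment rate after four months ≈ 3.93%.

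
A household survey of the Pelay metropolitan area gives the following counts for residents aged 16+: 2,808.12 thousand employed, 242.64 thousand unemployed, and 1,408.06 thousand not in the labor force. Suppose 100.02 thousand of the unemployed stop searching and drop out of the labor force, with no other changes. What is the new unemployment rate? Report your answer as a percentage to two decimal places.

New unemployment rate ≈ 4.83%.

Initially, labor force = 2,808.12 + 242.64 = 3,050.76 thousand, so u = 242.64/3,050.76 = 7.95%.
After the change, unemployed and labor force both fall by 100.02 → E = 2,808.12, U = 142.62, labor force = 2,950.74 thousand.
New unemployment rate = 142.62 / 2,950.74 = 4.83%.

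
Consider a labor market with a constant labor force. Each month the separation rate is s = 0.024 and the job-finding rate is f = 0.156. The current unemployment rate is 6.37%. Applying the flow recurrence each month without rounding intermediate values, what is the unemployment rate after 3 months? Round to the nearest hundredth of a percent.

With a fixed labor force, u_{t+1} = u_t + s·(1−u_t) − f·u_t = u_t·(1−s−f) + s.
Here 1−s−f = 0.820 and s = 0.024.
u_1 = 0.063700 × 0.820 + 0.024 = 0.076234.
u_2 = 0.076234 × 0.820 + 0.024 = 0.086512.
u_3 = 0.086512 × 0.820 + 0.024 = 0.094940.

Unemployment rate after three months ≈ 9.49%.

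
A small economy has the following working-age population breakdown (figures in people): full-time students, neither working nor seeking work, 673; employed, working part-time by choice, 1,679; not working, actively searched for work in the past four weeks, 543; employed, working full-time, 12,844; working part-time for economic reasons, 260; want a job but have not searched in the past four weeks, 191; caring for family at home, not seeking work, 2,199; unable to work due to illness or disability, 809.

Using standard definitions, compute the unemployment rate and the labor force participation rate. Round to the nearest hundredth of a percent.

Unemployment rate ≈ 3.54%; labor force participation rate ≈ 79.83%.

Employed = 1,679 + 12,844 + 260 = 14,783 (anyone who worked, including part-time for economic reasons, counts as employed).
Unemployed = 543.
Labor force = 14,783 + 543 = 15,326.
Not in labor force = 673 + 191 + 2,199 + 809 = 3,872 (those not working and not actively searching are outside the labor force — including those who want a job but have given up searching).
Civilian working-age population = 15,326 + 3,872 = 19,198.
Unemployment rate = 543 / 15,326 = 3.54%.
Labor force participation rate = 15,326 / 19,198 = 79.83%.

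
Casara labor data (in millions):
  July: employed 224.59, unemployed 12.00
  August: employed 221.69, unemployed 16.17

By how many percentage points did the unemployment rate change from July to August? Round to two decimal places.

July: labor force = 224.59 + 12.00 = 236.59; u = 12.00/236.59 = 5.07%.
August: labor force = 221.69 + 16.17 = 237.86; u = 16.17/237.86 = 6.80%.
Change = 6.80% − 5.07% = +1.73 pp.

The unemployment rate changed by +1.73 percentage points.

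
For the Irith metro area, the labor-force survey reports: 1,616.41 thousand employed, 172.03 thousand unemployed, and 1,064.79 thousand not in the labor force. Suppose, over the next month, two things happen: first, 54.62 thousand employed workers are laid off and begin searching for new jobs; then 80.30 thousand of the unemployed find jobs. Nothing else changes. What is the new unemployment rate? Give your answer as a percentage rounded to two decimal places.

Initially, labor force = 1,616.41 + 172.03 = 1,788.44 thousand, so u = 172.03/1,788.44 = 9.62%.
After the first change, employed falls and unemployed rises by 54.62; labor force unchanged → E = 1,561.79, U = 226.65, labor force = 1,788.44 thousand.
After the second change, unemployed falls and employed rises by 80.30; labor force unchanged → E = 1,642.09, U = 146.35, labor force = 1,788.44 thousand.
New unemployment rate = 146.35 / 1,788.44 = 8.18%.

New unemployment rate ≈ 8.18%.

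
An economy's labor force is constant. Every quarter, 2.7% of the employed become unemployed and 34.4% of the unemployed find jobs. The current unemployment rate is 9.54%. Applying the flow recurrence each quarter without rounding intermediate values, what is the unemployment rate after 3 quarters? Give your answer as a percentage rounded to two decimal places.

With a fixed labor force, u_{t+1} = u_t + s·(1−u_t) − f·u_t = u_t·(1−s−f) + s.
Here 1−s−f = 0.629 and s = 0.027.
u_1 = 0.095400 × 0.629 + 0.027 = 0.087007.
u_2 = 0.087007 × 0.629 + 0.027 = 0.081727.
u_3 = 0.081727 × 0.629 + 0.027 = 0.078406.

Unemployment rate after three quarters ≈ 7.84%.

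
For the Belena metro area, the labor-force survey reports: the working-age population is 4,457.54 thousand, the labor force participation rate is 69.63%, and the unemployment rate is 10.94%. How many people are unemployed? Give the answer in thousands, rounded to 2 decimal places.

Labor force = 0.6963 × 4,457.54 = 3,103.79 thousand.
Unemployed = 0.1094 × 3,103.79 ≈ 339.55 thousand.

About 339.55 thousand are unemployed.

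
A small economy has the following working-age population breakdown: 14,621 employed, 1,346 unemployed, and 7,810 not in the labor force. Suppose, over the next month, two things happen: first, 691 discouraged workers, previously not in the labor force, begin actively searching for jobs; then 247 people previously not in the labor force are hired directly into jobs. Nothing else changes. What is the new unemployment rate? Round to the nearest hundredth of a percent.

Initially, labor force = 14,621 + 1,346 = 15,967, so u = 1,346/15,967 = 8.43%.
After the first change, unemployed and labor force both rise by 691 → E = 14,621, U = 2,037, labor force = 16,658.
After the second change, employed and labor force both rise by 247; unemployed unchanged → E = 14,868, U = 2,037, labor force = 16,905.
New unemployment rate = 2,037 / 16,905 = 12.05%.

New unemployment rate ≈ 12.05%.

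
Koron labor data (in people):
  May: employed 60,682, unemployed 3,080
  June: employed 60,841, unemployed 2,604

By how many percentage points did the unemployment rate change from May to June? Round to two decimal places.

May: labor force = 60,682 + 3,080 = 63,762; u = 3,080/63,762 = 4.83%.
June: labor force = 60,841 + 2,604 = 63,445; u = 2,604/63,445 = 4.10%.
Change = 4.10% − 4.83% = −0.73 pp.

The unemployment rate changed by −0.73 percentage points.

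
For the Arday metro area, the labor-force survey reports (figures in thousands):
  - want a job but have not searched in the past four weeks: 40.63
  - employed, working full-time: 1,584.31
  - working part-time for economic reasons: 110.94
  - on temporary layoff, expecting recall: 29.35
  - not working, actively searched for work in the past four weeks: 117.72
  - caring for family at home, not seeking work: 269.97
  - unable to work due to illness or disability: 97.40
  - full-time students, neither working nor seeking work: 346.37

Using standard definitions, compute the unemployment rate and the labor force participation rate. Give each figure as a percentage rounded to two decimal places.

Unemployment rate ≈ 7.98%; labor force participation rate ≈ 70.95%.

Employed = 1,584.31 + 110.94 = 1,695.25 thousand (anyone who worked, including part-time for economic reasons, counts as employed).
Unemployed = 29.35 + 117.72 = 147.07 thousand (jobless and actively searching, or on temporary layoff).
Labor force = 1,695.25 + 147.07 = 1,842.32 thousand.
Not in labor force = 40.63 + 269.97 + 97.40 + 346.37 = 754.37 thousand (those not working and not actively searching are outside the labor force — including those who want a job but have given up searching).
Civilian working-age population = 1,842.32 + 754.37 = 2,596.69 thousand.
Unemployment rate = 147.07 / 1,842.32 = 7.98%.
Labor force participation rate = 1,842.32 / 2,596.69 = 70.95%.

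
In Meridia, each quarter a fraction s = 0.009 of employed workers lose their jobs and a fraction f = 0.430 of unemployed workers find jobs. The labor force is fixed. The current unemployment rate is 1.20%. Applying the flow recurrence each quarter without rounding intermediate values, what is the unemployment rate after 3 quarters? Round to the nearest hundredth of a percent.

Unemployment rate after three quarters ≈ 1.90%.

With a fixed labor force, u_{t+1} = u_t + s·(1−u_t) − f·u_t = u_t·(1−s−f) + s.
Here 1−s−f = 0.561 and s = 0.009.
u_1 = 0.012000 × 0.561 + 0.009 = 0.015732.
u_2 = 0.015732 × 0.561 + 0.009 = 0.017826.
u_3 = 0.017826 × 0.561 + 0.009 = 0.019000.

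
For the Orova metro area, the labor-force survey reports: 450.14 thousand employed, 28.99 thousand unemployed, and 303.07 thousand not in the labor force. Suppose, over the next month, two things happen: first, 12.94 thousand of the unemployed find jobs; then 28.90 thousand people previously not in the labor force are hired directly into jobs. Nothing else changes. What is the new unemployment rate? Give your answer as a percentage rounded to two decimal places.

Initially, labor force = 450.14 + 28.99 = 479.13 thousand, so u = 28.99/479.13 = 6.05%.
After the first change, unemployed falls and employed rises by 12.94; labor force unchanged → E = 463.08, U = 16.05, labor force = 479.13 thousand.
After the second change, employed and labor force both rise by 28.90; unemployed unchanged → E = 491.98, U = 16.05, labor force = 508.03 thousand.
New unemployment rate = 16.05 / 508.03 = 3.16%.

New unemployment rate ≈ 3.16%.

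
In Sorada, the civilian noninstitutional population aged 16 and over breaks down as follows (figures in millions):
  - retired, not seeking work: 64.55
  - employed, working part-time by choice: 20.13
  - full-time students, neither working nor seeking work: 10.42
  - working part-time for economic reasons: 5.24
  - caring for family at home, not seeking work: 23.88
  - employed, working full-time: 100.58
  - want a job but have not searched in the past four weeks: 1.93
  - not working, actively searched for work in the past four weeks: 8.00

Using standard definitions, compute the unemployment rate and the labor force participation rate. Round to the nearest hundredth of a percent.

Employed = 20.13 + 5.24 + 100.58 = 125.95 million (anyone who worked, including part-time for economic reasons, counts as employed).
Unemployed = 8.00 million.
Labor force = 125.95 + 8.00 = 133.95 million.
Not in labor force = 64.55 + 10.42 + 23.88 + 1.93 = 100.78 million (those not working and not actively searching are outside the labor force — including those who want a job but have given up searching).
Civilian working-age population = 133.95 + 100.78 = 234.73 million.
Unemployment rate = 8.00 / 133.95 = 5.97%.
Labor force participation rate = 133.95 / 234.73 = 57.07%.

Unemployment rate ≈ 5.97%; labor force participation rate ≈ 57.07%.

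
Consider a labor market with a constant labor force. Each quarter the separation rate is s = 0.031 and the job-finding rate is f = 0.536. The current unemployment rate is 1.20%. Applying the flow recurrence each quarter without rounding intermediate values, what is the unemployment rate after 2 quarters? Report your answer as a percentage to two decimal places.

With a fixed labor force, u_{t+1} = u_t + s·(1−u_t) − f·u_t = u_t·(1−s−f) + s.
Here 1−s−f = 0.433 and s = 0.031.
u_1 = 0.012000 × 0.433 + 0.031 = 0.036196.
u_2 = 0.036196 × 0.433 + 0.031 = 0.046673.

Unemployment rate after two quarters ≈ 4.67%.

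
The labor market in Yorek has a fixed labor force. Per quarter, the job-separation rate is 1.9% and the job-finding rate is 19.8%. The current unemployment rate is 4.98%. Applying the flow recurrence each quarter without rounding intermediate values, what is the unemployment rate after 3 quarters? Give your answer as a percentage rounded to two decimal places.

With a fixed labor force, u_{t+1} = u_t + s·(1−u_t) − f·u_t = u_t·(1−s−f) + s.
Here 1−s−f = 0.783 and s = 0.019.
u_1 = 0.049800 × 0.783 + 0.019 = 0.057993.
u_2 = 0.057993 × 0.783 + 0.019 = 0.064409.
u_3 = 0.064409 × 0.783 + 0.019 = 0.069432.

Unemployment rate after three quarters ≈ 6.94%.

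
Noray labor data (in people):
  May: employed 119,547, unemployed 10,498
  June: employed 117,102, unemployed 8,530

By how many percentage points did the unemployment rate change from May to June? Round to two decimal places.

May: labor force = 119,547 + 10,498 = 130,045; u = 10,498/130,045 = 8.07%.
June: labor force = 117,102 + 8,530 = 125,632; u = 8,530/125,632 = 6.79%.
Change = 6.79% − 8.07% = −1.28 pp.

The unemployment rate changed by −1.28 percentage points.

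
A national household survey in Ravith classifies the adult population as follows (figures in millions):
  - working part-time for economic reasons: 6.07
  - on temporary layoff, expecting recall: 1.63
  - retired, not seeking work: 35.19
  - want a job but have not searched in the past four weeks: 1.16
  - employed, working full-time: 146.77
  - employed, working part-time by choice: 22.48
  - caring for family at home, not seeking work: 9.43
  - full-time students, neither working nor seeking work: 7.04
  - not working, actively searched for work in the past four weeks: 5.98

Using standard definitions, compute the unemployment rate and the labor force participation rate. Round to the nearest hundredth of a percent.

Employed = 6.07 + 146.77 + 22.48 = 175.32 million (anyone who worked, including part-time for economic reasons, counts as employed).
Unemployed = 1.63 + 5.98 = 7.61 million (jobless and actively searching, or on temporary layoff).
Labor force = 175.32 + 7.61 = 182.93 million.
Not in labor force = 35.19 + 1.16 + 9.43 + 7.04 = 52.82 million (those not working and not actively searching are outside the labor force — including those who want a job but have given up searching).
Civilian working-age population = 182.93 + 52.82 = 235.75 million.
Unemployment rate = 7.61 / 182.93 = 4.16%.
Labor force participation rate = 182.93 / 235.75 = 77.59%.

Unemployment rate ≈ 4.16%; labor force participation rate ≈ 77.59%.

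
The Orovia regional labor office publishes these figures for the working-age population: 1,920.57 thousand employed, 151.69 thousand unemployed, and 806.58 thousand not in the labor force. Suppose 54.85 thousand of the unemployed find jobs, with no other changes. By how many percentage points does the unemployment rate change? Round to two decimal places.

The unemployment rate changes by −2.65 percentage points.

Initially, labor force = 1,920.57 + 151.69 = 2,072.26 thousand, so u = 151.69/2,072.26 = 7.32%.
After the change, unemployed falls and employed rises by 54.85; labor force unchanged → E = 1,975.42, U = 96.84, labor force = 2,072.26 thousand.
New unemployment rate = 96.84 / 2,072.26 = 4.67%.
Change = 4.67% − 7.32% = −2.65 percentage points.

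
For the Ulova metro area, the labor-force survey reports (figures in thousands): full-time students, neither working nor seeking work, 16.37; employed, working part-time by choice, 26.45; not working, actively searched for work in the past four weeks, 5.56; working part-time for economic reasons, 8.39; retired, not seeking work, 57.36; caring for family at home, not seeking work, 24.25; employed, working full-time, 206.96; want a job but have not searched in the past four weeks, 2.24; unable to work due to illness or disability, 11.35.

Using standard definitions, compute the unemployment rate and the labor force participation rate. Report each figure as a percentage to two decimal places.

Employed = 26.45 + 8.39 + 206.96 = 241.80 thousand (anyone who worked, including part-time for economic reasons, counts as employed).
Unemployed = 5.56 thousand.
Labor force = 241.80 + 5.56 = 247.36 thousand.
Not in labor force = 16.37 + 57.36 + 24.25 + 2.24 + 11.35 = 111.57 thousand (those not working and not actively searching are outside the labor force — including those who want a job but have given up searching).
Civilian working-age population = 247.36 + 111.57 = 358.93 thousand.
Unemployment rate = 5.56 / 247.36 = 2.25%.
Labor force participation rate = 247.36 / 358.93 = 68.92%.

Unemployment rate ≈ 2.25%; labor force participation rate ≈ 68.92%.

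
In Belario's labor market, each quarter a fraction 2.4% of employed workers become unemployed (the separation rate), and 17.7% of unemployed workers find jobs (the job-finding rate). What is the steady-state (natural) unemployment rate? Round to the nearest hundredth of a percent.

Steady-state unemployment rate ≈ 11.94%.

At steady state the flows balance: s·E = f·U, so U/(E+U) = s/(s+f).
u* = 2.4 / (2.4 + 17.7) = 2.4 / 20.10 = 11.94%.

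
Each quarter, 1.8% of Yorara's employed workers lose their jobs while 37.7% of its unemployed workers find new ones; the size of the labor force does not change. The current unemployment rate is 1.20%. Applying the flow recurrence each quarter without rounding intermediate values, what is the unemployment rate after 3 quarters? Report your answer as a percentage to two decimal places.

With a fixed labor force, u_{t+1} = u_t + s·(1−u_t) − f·u_t = u_t·(1−s−f) + s.
Here 1−s−f = 0.605 and s = 0.018.
u_1 = 0.012000 × 0.605 + 0.018 = 0.025260.
u_2 = 0.025260 × 0.605 + 0.018 = 0.033282.
u_3 = 0.033282 × 0.605 + 0.018 = 0.038136.

Unemployment rate after three quarters ≈ 3.81%.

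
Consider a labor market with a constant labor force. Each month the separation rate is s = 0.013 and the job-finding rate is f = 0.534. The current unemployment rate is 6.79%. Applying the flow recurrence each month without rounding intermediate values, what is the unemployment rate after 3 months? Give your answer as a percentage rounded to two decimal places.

With a fixed labor force, u_{t+1} = u_t + s·(1−u_t) − f·u_t = u_t·(1−s−f) + s.
Here 1−s−f = 0.453 and s = 0.013.
u_1 = 0.067900 × 0.453 + 0.013 = 0.043759.
u_2 = 0.043759 × 0.453 + 0.013 = 0.032823.
u_3 = 0.032823 × 0.453 + 0.013 = 0.027869.

Unemployment rate after three months ≈ 2.79%.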